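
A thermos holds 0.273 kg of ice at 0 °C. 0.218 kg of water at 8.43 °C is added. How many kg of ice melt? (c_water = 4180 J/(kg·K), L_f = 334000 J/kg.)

Water can give up m c ΔT = 0.218×4180×8.43 = 7681.8 J before reaching 0 °C.
Melting all 0.273 kg of ice would need 0.273×334000 = 91182 J.
7681.8 J < 91182 J, so only part of the ice melts and the system sits at 0 °C.
Mass melted = 7681.8/334000 ≈ 0.023 kg.

m_melted ≈ 0.023 kg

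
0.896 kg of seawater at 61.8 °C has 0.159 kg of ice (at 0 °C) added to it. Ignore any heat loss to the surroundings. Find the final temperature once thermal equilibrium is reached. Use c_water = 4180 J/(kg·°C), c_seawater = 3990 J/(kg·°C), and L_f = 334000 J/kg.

T_f ≈ 39.6 °C

Taking heat into each body as positive, Σ m c ΔT = 0:
latent heat to melt: 0.159·334000 = 53106; warm the meltwater: 664.62 T; seawater: 3575(T − 61.8)
4239.7 T = 220937 − 53106 = 167831
T ≈ 39.59 °C — above 0 °C, consistent with complete melting.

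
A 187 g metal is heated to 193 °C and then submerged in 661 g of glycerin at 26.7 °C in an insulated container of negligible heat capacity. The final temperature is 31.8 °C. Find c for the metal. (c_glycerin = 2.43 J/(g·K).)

c ≈ 0.272 J/(g·K)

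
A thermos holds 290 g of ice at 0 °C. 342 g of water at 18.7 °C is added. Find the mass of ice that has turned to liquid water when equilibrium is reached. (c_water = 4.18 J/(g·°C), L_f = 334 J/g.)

Heat available from the water dropping to 0 °C: 342·4.18·18.7 = 26733 J.
Melting all 290 g of ice would need 290·334 = 96860 J.
Since 26733 < 96860 J, not all the ice melts; equilibrium is at 0 °C.
m_melted·334 = 26733  ⇒  m_melted ≈ 80.04 g.

m_melted ≈ 80 g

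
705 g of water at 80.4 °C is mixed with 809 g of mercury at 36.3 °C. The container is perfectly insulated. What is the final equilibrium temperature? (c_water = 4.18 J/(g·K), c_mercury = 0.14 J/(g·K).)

T_f ≈ 78.8 °C

Net heat exchanged in the isolated system is zero:
705·4.18·(T − 80.4) + 809·0.14·(T − 36.3) = 0
3060.2 T = 241042
T = 241042 / 3060.2 = 78.8 °C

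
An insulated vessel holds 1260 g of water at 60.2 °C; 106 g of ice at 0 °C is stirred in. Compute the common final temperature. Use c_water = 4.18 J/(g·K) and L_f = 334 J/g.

T_f ≈ 49.3 °C

Energy balance with sensible and latent terms:
latent heat to melt: 106·334 = 35404; meltwater 0→T: 106·4.18·T = 443.08 T; water cools: 1260·4.18·(T − 60.2) = 5266.8(T − 60.2)
5709.9 T = 317061 − 35404 = 281657
T ≈ 49.33 °C. Since T > 0 °C, the all-ice-melts assumption holds.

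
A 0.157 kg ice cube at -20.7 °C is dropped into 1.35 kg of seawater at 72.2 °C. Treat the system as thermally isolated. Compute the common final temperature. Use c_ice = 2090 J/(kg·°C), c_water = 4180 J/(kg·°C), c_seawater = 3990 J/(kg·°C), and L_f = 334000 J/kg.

T_f ≈ 54.6 °C

Setting the total heat transfer to zero:
ice -20.7→0 °C: 0.157·2090·20.7 = 6792.3; latent heat to melt: 0.157·334000 = 52438; warm the meltwater: 656.26 T; seawater cools: 1.35·3990·(T − 72.2) = 5386.5(T − 72.2)
6042.8 T = 388905 − 59230 = 329675
T ≈ 54.56 °C. Since T > 0 °C, the all-ice-melts assumption holds.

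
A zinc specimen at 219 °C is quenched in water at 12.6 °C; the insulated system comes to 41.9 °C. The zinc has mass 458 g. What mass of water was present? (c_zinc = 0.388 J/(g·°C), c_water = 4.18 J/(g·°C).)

m ≈ 257 g

Heat lost by the zinc = heat gained by the water:
458·0.388·(219 − 41.9) = m·4.18·(41.9 − 12.6)
122.47 m = 31471  ⇒  m ≈ 257 g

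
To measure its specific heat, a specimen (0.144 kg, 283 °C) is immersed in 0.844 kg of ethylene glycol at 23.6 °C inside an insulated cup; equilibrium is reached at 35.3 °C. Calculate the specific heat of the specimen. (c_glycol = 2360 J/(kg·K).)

c ≈ 653 J/(kg·K)

m_s c (T_s − T_f) = m_glycol c_glycol (T_f − T_0):
0.144·c·(283 − 35.3) = 0.844·2360·(35.3 − 23.6)
35.67 c = 23305  ⇒  c ≈ 653.4 J/(kg·K)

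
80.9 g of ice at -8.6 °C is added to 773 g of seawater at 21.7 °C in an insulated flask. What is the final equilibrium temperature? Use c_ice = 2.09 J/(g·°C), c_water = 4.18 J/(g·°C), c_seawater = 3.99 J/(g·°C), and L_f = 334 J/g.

Taking heat into each body as positive, Σ m c ΔT = 0:
ice -8.6→0 °C: 80.9×2.09×8.6 = 1454.1
  fusion: m_ice L_f = 80.9×334 = 27021
  warm the meltwater: 338.16 T
  seawater: 3084.3(T − 21.7)
3422.4 T = 66929 − 28475 = 38454
T ≈ 11.24 °C. Since T > 0 °C, the all-ice-melts assumption holds.

T_f ≈ 11.2 °C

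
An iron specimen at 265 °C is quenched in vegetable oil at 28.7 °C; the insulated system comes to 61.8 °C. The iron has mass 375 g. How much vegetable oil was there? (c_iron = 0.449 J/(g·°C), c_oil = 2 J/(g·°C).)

Heat gained plus heat lost sum to zero:
375×0.449×(61.8 − 265) + m×2×(61.8 − 28.7) = 0
66.2 m = 34214
m = 34214/66.2 ≈ 516.8 g

m ≈ 517 g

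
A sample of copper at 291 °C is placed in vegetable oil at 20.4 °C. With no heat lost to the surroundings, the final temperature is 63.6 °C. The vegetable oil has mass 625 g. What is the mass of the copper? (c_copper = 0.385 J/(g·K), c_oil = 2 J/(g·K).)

m ≈ 617 g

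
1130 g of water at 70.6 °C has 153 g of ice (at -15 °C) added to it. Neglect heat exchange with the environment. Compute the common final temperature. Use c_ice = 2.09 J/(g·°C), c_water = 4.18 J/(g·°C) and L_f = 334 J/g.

T_f ≈ 51.8 °C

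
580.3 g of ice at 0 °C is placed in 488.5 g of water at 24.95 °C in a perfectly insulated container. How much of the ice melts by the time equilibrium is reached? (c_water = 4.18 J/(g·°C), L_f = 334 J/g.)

Water can give up m c ΔT = 488.5·4.18·24.95 = 50946 J before reaching 0 °C.
Melting all 580.3 g of ice would need 580.3·334 = 193820 J.
50946 J < 193820 J, so only part of the ice melts and the system sits at 0 °C.
m_melt = 50946 / L_f = 152.5 g.

m_melted ≈ 153 g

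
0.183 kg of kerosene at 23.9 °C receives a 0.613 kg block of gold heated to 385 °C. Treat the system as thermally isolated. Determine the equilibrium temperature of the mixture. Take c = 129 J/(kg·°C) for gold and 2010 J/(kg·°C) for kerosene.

T_f ≈ 87.8 °C

Let T be the final temperature. ΣQ_i = 0:
0.613·129·(T − 385) + 0.183·2010·(T − 23.9) = 0
79.08(T − 385) + 367.83(T − 23.9) = 0
446.91 T = 39236
T = 39236/446.91 ≈ 87.79 °C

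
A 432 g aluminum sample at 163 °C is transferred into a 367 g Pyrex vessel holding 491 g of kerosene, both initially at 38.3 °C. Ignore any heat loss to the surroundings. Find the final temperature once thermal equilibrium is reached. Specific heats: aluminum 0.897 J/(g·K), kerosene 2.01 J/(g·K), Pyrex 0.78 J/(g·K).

Conservation of energy gives ΣQ = 0:
432*0.897*(T − 163) + 491*2.01*(T − 38.3) + 367*0.78*(T − 38.3) = 0
1660.7 T = 111926
T = 111926 / 1660.7 = 67.4 °C

T_f ≈ 67.4 °C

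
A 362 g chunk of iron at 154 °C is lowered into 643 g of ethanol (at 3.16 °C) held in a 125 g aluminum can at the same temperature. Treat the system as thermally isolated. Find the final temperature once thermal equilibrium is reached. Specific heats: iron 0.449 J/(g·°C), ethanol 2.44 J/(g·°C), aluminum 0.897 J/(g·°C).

Conservation of energy gives ΣQ = 0:
362×0.449×(T − 154) + 643×2.44×(T − 3.16) + 125×0.897×(T − 3.16) = 0
162.54(T − 154) + 1568.9(T − 3.16) + 112.12(T − 3.16) = 0
1843.6 T = 30343
T = 30343 / 1843.6 = 16.5 °C

T_f ≈ 16.5 °C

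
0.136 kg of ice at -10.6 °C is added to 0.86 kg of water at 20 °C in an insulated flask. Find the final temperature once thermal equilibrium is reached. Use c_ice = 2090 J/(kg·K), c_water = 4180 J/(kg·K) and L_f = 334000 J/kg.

T_f ≈ 5.6 °C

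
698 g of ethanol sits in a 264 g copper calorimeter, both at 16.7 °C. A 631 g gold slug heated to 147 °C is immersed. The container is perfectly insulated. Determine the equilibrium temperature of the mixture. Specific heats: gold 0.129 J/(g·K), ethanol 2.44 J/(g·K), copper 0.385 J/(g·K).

Net heat exchanged in the isolated system is zero:
631*0.129*(T − 147) + 698*2.44*(T − 16.7) + 264*0.385*(T − 16.7) = 0
1886.2 T = 42105
T = 42105 / 1886.2 = 22.3 °C

T_f ≈ 22.3 °C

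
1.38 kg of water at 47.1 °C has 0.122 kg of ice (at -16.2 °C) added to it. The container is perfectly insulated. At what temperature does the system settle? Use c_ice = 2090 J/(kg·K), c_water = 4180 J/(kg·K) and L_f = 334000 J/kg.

T_f ≈ 36.1 °C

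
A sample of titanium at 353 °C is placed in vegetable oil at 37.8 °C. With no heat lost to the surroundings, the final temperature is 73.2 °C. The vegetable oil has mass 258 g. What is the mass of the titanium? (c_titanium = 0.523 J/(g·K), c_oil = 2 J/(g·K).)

m ≈ 125 g

Let T be the final temperature. ΣQ_i = 0:
m·0.523·(73.2 − 353) + 258·2·(73.2 − 37.8) = 0
-146.34 m = -18266
m = -18266/-146.34 ≈ 124.8 g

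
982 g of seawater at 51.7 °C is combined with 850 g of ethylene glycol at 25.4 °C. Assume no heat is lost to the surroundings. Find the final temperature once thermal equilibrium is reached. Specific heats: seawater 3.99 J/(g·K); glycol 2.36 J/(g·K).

T_f ≈ 42.8 °C

Setting the total heat transfer to zero:
982×3.99×(T − 51.7) + 850×2.36×(T − 25.4) = 0
3918.2(T − 51.7) + 2006(T − 25.4) = 0
5924.2 T = 253522
T ≈ 42.79 °C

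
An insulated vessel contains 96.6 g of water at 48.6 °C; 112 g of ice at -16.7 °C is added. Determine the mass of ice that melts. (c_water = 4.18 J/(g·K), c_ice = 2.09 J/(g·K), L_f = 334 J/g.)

m_melted ≈ 47.1 g

Cooling the water to 0 °C releases 96.6×4.18×48.6 = 19624 J.
Warming the ice to 0 °C takes 112×2.09×16.7 = 3909.1 J, leaving 15715 J for melting.
Melting all 112 g of ice would need 112×334 = 37408 J.
15715 J < 37408 J, so only part of the ice melts and the system sits at 0 °C.
m_melted×334 = 15715  ⇒  m_melted ≈ 47.05 g.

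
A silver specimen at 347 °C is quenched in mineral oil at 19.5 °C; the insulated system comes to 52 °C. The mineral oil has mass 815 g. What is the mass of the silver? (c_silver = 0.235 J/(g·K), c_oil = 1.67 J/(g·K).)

m ≈ 638 g

Net heat exchanged in the isolated system is zero:
m·0.235·(52 − 347) + 815·1.67·(52 − 19.5) = 0
-69.33 m = -44234
m = -44234/-69.33 ≈ 638.1 g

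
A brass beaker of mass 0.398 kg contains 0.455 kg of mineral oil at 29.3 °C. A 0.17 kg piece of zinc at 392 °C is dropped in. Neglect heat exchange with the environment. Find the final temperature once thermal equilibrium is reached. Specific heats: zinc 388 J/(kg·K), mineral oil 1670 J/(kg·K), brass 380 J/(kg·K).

T_f ≈ 53.8 °C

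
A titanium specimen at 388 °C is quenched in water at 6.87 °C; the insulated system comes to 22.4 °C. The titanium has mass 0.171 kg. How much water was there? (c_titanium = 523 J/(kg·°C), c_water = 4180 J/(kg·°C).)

m ≈ 0.504 kg

|Q_titanium| = |Q_water|:
0.171×523×(388 − 22.4) = m×4180×(22.4 − 6.87)
64915 m = 32697  ⇒  m ≈ 0.5037 kg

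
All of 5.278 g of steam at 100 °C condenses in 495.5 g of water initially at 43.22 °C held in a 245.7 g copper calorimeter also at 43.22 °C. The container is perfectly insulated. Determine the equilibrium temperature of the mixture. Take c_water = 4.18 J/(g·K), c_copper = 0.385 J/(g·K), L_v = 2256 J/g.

T_f ≈ 49.2 °C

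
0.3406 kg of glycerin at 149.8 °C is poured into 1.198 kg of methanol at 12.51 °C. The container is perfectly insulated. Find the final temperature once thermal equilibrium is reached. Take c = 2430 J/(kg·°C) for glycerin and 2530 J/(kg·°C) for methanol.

T_f ≈ 42.0 °C

Heat lost by the glycerin equals heat gained by the methanol:
0.3406*2430*(149.8 − T) = 1.198*2530*(T − 12.51)
827.66(149.8 − T) = 3030.9(T − 12.51)
3858.6 T = 161900  ⇒  T ≈ 41.96 °C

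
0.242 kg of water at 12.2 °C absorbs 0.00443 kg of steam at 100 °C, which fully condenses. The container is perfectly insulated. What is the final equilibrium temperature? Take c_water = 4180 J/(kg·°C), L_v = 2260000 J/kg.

Let T be the final temperature. ΣQ_i = 0:
latent heat released on condensation: 0.00443·2260000 = 10012
  condensate cools 100→T: 0.00443·4180·(T − 100) = 18.52(T − 100)
  original water: 1011.6(T − 12.2)
1030.1 T = 10012 + 1851.7 + 12341 = 24205
T ≈ 23.50 °C (< 100 °C, so full condensation is consistent).

T_f ≈ 23.5 °C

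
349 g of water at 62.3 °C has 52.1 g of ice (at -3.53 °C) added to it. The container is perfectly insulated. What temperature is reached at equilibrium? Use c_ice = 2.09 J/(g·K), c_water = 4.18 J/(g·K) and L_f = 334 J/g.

Setting the total heat transfer to zero:
ice -3.53→0 °C: 52.1×2.09×3.53 = 384.38; fusion: m_ice L_f = 52.1×334 = 17401; warm the meltwater: 217.78 T; water cools: 349×4.18×(T − 62.3) = 1458.8(T − 62.3)
1676.6 T = 90884 − 17786 = 73099
T ≈ 43.60 °C — above 0 °C, consistent with complete melting.

T_f ≈ 43.6 °C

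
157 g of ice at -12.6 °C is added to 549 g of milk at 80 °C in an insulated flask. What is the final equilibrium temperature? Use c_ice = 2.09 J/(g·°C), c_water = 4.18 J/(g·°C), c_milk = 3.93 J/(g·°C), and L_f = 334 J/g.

Energy balance with sensible and latent terms:
warm ice to 0 °C: 157×2.09×(0 − (-12.6)) = 4134.4
  latent heat to melt: 157×334 = 52438
  meltwater 0→T: 157×4.18×T = 656.26 T
  milk: 2157.6(T − 80)
2813.8 T = 172606 − 56572 = 116033
T ≈ 41.24 °C (positive, so assuming full melt was valid).

T_f ≈ 41.2 °C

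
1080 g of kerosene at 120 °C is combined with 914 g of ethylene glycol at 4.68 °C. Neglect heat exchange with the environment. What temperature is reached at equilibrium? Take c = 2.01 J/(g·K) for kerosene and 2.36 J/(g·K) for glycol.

T_f is the heat-capacity-weighted average of the initial temperatures:
T_f = (2170.8·120 + 2157·4.68) / (2170.8 + 2157)
    = 270591 / 4327.8 ≈ 62.52 °C

T_f ≈ 62.5 °C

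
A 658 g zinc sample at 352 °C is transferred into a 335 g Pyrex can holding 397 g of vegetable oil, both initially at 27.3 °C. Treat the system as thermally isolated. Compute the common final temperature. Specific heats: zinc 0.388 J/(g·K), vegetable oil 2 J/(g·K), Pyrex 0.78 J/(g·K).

Setting the total heat transfer to zero:
658*0.388*(T − 352) + 397*2*(T − 27.3) + 335*0.78*(T − 27.3) = 0
255.3(T − 352) + 794(T − 27.3) + 261.3(T − 27.3) = 0
(255.3 + 794 + 261.3) T = 255.3*352 + 794*27.3 + 261.3*27.3
T = 118677 / 1310.6 = 90.6 °C

T_f ≈ 90.6 °C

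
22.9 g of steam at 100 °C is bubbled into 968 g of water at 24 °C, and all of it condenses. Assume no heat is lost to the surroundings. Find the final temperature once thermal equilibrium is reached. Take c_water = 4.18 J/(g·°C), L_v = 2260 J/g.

T_f ≈ 38.3 °C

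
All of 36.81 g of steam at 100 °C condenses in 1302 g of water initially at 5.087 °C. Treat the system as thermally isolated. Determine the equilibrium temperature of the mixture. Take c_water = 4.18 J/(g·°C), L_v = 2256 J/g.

T_f ≈ 22.5 °C

Energy conservation, ΣQ = 0:
condense steam: −36.81×2256 = −83043
  condensed water 100 °C→T: 153.87(T − 100)
  water warms: 1302×4.18×(T − 5.087) = 5442.4(T − 5.087)
5596.2 T = 83043 + 15387 + 27685 = 126115
T ≈ 22.54 °C (< 100 °C, so full condensation is consistent).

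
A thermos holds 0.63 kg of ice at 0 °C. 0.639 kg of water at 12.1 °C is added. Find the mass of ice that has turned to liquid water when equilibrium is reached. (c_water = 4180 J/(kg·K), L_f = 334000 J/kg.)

Water can give up m c ΔT = 0.639×4180×12.1 = 32319 J before reaching 0 °C.
To melt every bit of ice: 0.63×334000 = 210420 J.
Since 32319 < 210420 J, not all the ice melts; equilibrium is at 0 °C.
Mass melted = 32319/334000 ≈ 0.09676 kg.

m_melted ≈ 0.0968 kg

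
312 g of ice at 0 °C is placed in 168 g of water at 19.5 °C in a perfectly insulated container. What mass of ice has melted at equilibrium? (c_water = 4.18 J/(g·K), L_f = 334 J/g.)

Cooling the water to 0 °C releases 168·4.18·19.5 = 13694 J.
To melt every bit of ice: 312·334 = 104208 J.
That's not enough to melt it all — equilibrium is at 0 °C with ice remaining.
m_melt = 13694 / L_f = 41 g.

m_melted ≈ 41 g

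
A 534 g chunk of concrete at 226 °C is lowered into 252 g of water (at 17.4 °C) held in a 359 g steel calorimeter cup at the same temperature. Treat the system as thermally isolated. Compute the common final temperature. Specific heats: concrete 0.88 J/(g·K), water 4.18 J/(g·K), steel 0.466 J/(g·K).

Conservation of energy gives ΣQ = 0:
534*0.88*(T − 226) + 252*4.18*(T − 17.4) + 359*0.466*(T − 17.4) = 0
469.92(T − 226) + 1053.4(T − 17.4) + 167.29(T − 17.4) = 0
(469.92 + 1053.4 + 167.29) T = 469.92*226 + 1053.4*17.4 + 167.29*17.4
T = 127441 / 1690.6 = 75.4 °C

T_f ≈ 75.4 °C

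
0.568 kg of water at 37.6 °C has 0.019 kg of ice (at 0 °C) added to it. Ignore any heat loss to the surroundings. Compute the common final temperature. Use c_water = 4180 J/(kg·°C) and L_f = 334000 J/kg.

Heat gained plus heat lost sum to zero:
fusion: m_ice L_f = 0.019×334000 = 6346
  meltwater 0→T: 0.019×4180×T = 79.42 T
  water cools: 0.568×4180×(T − 37.6) = 2374.2(T − 37.6)
2453.7 T = 89271 − 6346 = 82925
T ≈ 33.80 °C — above 0 °C, consistent with complete melting.

T_f ≈ 33.8 °C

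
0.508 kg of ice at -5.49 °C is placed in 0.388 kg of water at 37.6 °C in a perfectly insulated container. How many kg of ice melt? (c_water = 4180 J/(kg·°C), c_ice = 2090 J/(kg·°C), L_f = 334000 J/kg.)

m_melted ≈ 0.165 kg

Cooling the water to 0 °C releases 0.388×4180×37.6 = 60981 J.
Of that, 0.508×2090×5.49 = 5828.8 J goes to bring the ice to 0 °C, leaving 55152 J.
To melt every bit of ice: 0.508×334000 = 169672 J.
Since 55152 < 169672 J, not all the ice melts; equilibrium is at 0 °C.
Mass melted = 55152/334000 ≈ 0.1651 kg.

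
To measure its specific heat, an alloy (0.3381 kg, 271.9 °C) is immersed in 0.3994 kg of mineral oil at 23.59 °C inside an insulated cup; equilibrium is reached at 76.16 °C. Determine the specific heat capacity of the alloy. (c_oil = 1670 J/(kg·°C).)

Energy conservation, ΣQ = 0:
0.3381×c×(76.16 − 271.9) + 0.3994×1670×(76.16 − 23.59) = 0
-66.18 c = -35064
c = -35064/-66.18 ≈ 529.8 J/(kg·°C)

c ≈ 530 J/(kg·°C)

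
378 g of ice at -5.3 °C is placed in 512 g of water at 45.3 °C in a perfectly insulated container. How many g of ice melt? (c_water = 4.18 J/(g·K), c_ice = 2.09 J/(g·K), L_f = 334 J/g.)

Heat available from the water dropping to 0 °C: 512·4.18·45.3 = 96949 J.
Of that, 378·2.09·5.3 = 4187.1 J goes to bring the ice to 0 °C, leaving 92762 J.
Melting all 378 g of ice would need 378·334 = 126252 J.
92762 J < 126252 J, so only part of the ice melts and the system sits at 0 °C.
m_melted·334 = 92762  ⇒  m_melted ≈ 277.7 g.

m_melted ≈ 278 g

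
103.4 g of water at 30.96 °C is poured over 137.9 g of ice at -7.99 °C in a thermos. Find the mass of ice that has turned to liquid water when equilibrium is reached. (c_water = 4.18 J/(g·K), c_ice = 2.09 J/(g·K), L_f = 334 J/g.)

m_melted ≈ 33.2 g

Heat available from the water dropping to 0 °C: 103.4·4.18·30.96 = 13381 J.
Warming the ice to 0 °C takes 137.9·2.09·7.99 = 2302.8 J, leaving 11078 J for melting.
Fully melting the ice requires m_ice L_f = 137.9·334 = 46059 J.
That's not enough to melt it all — equilibrium is at 0 °C with ice remaining.
m_melted·334 = 11078  ⇒  m_melted ≈ 33.17 g.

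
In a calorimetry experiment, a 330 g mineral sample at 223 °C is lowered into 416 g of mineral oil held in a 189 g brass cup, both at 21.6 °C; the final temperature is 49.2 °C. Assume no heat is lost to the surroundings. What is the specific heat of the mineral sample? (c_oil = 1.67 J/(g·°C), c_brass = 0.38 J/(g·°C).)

c ≈ 0.369 J/(g·°C)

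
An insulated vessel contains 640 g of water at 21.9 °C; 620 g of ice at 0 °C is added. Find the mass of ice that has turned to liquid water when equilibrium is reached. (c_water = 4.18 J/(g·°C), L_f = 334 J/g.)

m_melted ≈ 175 g

Water can give up m c ΔT = 640·4.18·21.9 = 58587 J before reaching 0 °C.
To melt every bit of ice: 620·334 = 207080 J.
That's not enough to melt it all — equilibrium is at 0 °C with ice remaining.
m_melted·334 = 58587  ⇒  m_melted ≈ 175.4 g.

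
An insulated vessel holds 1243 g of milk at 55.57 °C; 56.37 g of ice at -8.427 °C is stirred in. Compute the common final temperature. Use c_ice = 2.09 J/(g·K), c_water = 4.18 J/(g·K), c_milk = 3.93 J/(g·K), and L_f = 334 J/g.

T_f ≈ 49.1 °C

Conservation of energy gives ΣQ = 0:
warm ice to 0 °C: 56.37·2.09·(0 − (-8.427)) = 992.81; melt ice: 56.37·334 = 18828; meltwater 0→T: 56.37·4.18·T = 235.63 T; milk: 4885(T − 55.57)
5120.6 T = 271459 − 19820 = 251639
T ≈ 49.14 °C — above 0 °C, consistent with complete melting.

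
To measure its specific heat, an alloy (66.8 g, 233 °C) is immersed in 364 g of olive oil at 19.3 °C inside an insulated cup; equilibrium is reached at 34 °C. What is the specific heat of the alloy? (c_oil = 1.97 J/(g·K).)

c ≈ 0.793 J/(g·K)

Setting the total heat transfer to zero:
66.8·c·(34 − 233) + 364·1.97·(34 − 19.3) = 0
-13293 c = -10541
c = -10541/-13293 ≈ 0.793 J/(g·K)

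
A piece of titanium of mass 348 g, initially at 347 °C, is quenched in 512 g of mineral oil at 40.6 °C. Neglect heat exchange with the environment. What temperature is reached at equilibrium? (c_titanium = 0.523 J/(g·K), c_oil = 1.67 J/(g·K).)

T_f ≈ 94.4 °C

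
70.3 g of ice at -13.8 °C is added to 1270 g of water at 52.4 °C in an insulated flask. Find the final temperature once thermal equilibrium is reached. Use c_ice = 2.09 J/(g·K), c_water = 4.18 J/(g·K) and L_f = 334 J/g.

T_f ≈ 45.1 °C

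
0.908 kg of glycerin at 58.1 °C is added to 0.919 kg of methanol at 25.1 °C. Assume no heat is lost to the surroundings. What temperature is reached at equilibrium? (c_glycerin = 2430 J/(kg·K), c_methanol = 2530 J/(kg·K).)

T_f ≈ 41.2 °C

Energy conservation, ΣQ = 0:
0.908×2430×(T − 58.1) + 0.919×2530×(T − 25.1) = 0
2206.4(T − 58.1) + 2325.1(T − 25.1) = 0
(2206.4 + 2325.1) T = 2206.4×58.1 + 2325.1×25.1
T = 186553/4531.5 ≈ 41.17 °C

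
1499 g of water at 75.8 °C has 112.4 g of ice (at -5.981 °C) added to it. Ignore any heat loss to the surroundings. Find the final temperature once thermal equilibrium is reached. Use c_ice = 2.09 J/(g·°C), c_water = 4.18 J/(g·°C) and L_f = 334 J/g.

T_f ≈ 64.7 °C

Let T be the final temperature. ΣQ_i = 0:
warm ice to 0 °C: 112.4×2.09×(0 − (-5.981)) = 1405; melt ice: 112.4×334 = 37542; meltwater 0→T: 112.4×4.18×T = 469.83 T; water cools: 1499×4.18×(T − 75.8) = 6265.8(T − 75.8)
6735.7 T = 474949 − 38947 = 436003
T ≈ 64.73 °C (positive, so assuming full melt was valid).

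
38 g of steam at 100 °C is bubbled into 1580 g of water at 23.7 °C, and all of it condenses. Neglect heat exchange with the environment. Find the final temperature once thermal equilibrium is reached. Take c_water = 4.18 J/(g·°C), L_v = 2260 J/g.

T_f ≈ 38.2 °C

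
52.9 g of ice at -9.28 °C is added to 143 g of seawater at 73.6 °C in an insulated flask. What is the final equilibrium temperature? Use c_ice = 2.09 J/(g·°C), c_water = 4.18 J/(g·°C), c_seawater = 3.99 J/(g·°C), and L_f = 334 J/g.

T_f ≈ 29.4 °C

Net heat exchanged in the isolated system is zero:
warm ice to 0 °C: 52.9×2.09×(0 − (-9.28)) = 1026; latent heat to melt: 52.9×334 = 17669; meltwater 0→T: 52.9×4.18×T = 221.12 T; seawater: 570.57(T − 73.6)
791.69 T = 41994 − 18695 = 23299
T ≈ 29.43 °C (positive, so assuming full melt was valid).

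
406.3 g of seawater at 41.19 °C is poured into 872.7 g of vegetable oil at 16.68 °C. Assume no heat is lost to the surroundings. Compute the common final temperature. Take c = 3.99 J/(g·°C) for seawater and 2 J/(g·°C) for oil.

Net heat exchanged in the isolated system is zero:
406.3·3.99·(T − 41.19) + 872.7·2·(T − 16.68) = 0
3366.5 T = 95888
T ≈ 28.48 °C

T_f ≈ 28.5 °C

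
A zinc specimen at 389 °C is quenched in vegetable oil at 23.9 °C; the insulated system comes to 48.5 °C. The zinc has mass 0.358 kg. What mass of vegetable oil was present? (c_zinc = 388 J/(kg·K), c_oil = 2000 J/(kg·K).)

Taking heat into each body as positive, Σ m c ΔT = 0:
0.358×388×(48.5 − 389) + m×2000×(48.5 − 23.9) = 0
49200 m = 47297
m = 47297/49200 ≈ 0.9613 kg

m ≈ 0.961 kg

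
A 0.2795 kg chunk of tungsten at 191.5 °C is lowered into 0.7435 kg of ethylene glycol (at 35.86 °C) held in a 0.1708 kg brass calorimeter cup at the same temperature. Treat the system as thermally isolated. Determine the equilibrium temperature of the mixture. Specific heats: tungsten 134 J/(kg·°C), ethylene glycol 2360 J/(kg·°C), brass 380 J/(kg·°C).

Heat gained plus heat lost sum to zero:
0.2795×134×(T − 191.5) + 0.7435×2360×(T − 35.86) + 0.1708×380×(T − 35.86) = 0
37.45(T − 191.5) + 1754.7(T − 35.86) + 64.9(T − 35.86) = 0
1857 T = 72422
T ≈ 39.00 °C

T_f ≈ 39.0 °C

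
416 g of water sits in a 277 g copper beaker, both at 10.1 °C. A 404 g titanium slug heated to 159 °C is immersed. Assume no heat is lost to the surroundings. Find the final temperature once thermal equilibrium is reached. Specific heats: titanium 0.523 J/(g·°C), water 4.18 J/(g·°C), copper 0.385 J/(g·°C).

T_f is the heat-capacity-weighted average of the initial temperatures:
T_f = (211.29*159 + 1738.9*10.1 + 106.64*10.1) / (211.29 + 1738.9 + 106.64)
    = 52235 / 2056.8 ≈ 25.40 °C

T_f ≈ 25.4 °C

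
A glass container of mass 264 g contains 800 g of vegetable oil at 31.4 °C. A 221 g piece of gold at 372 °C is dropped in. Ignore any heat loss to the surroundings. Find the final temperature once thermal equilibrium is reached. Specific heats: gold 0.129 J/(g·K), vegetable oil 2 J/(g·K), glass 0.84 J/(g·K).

Let T be the final temperature. ΣQ_i = 0:
221·0.129·(T − 372) + 800·2·(T − 31.4) + 264·0.84·(T − 31.4) = 0
28.51(T − 372) + 1600(T − 31.4) + 221.76(T − 31.4) = 0
1850.3 T = 67809
T = 67809/1850.3 ≈ 36.65 °C

T_f ≈ 36.6 °C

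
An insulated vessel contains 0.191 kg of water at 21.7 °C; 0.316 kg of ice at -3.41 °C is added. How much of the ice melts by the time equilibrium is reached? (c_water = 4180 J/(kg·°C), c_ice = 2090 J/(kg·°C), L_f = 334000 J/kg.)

Heat available from the water dropping to 0 °C: 0.191·4180·21.7 = 17325 J.
Warming the ice to 0 °C takes 0.316·2090·3.41 = 2252.1 J, leaving 15073 J for melting.
Fully melting the ice requires m_ice L_f = 0.316·334000 = 105544 J.
Since 15073 < 105544 J, not all the ice melts; equilibrium is at 0 °C.
Mass melted = 15073/334000 ≈ 0.04513 kg.

m_melted ≈ 0.0451 kg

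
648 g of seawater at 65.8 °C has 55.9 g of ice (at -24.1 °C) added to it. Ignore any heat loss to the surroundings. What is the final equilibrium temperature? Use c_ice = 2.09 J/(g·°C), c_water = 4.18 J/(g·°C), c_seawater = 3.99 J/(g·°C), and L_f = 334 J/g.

T_f ≈ 52.7 °C

Let T be the final temperature. ΣQ_i = 0:
ice -24.1→0 °C: 55.9·2.09·24.1 = 2815.6; fusion: m_ice L_f = 55.9·334 = 18671; meltwater 0→T: 55.9·4.18·T = 233.66 T; seawater: 2585.5(T − 65.8)
2819.2 T = 170127 − 21486 = 148641
T ≈ 52.72 °C — above 0 °C, consistent with complete melting.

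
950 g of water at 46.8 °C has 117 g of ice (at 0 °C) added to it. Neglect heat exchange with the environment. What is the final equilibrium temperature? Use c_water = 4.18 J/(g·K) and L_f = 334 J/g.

Heat gained plus heat lost sum to zero:
latent heat to melt: 117·334 = 39078
  warm the meltwater: 489.06 T
  water: 3971(T − 46.8)
4460.1 T = 185843 − 39078 = 146765
T ≈ 32.91 °C — above 0 °C, consistent with complete melting.

T_f ≈ 32.9 °C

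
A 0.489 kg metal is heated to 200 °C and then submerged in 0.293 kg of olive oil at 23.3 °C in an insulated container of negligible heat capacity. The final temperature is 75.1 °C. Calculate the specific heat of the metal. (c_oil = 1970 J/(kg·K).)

Conservation of energy gives ΣQ = 0:
0.489×c×(75.1 − 200) + 0.293×1970×(75.1 − 23.3) = 0
-61.08 c = -29899
c = -29899/-61.08 ≈ 489.5 J/(kg·K)

c ≈ 490 J/(kg·K)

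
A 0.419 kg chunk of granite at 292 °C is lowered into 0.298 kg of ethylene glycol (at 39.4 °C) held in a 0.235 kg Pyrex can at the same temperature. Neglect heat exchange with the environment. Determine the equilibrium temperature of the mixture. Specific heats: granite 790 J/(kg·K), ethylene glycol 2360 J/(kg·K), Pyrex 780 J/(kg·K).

T_f ≈ 108.1 °C

Let T be the final temperature. ΣQ_i = 0:
0.419×790×(T − 292) + 0.298×2360×(T − 39.4) + 0.235×780×(T − 39.4) = 0
331.01(T − 292) + 703.28(T − 39.4) + 183.3(T − 39.4) = 0
(331.01 + 703.28 + 183.3) T = 331.01×292 + 703.28×39.4 + 183.3×39.4
T = 131586 / 1217.6 = 108 °C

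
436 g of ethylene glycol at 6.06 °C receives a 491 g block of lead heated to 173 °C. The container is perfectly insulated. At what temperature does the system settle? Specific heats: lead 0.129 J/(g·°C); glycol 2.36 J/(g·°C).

T_f ≈ 15.7 °C

Conservation of energy gives ΣQ = 0:
491·0.129·(T − 173) + 436·2.36·(T − 6.06) = 0
1092.3 T = 17193
T = 17193/1092.3 ≈ 15.74 °C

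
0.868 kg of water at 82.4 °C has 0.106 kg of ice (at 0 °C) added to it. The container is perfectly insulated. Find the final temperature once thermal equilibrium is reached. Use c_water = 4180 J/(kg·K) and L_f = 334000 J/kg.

T_f ≈ 64.7 °C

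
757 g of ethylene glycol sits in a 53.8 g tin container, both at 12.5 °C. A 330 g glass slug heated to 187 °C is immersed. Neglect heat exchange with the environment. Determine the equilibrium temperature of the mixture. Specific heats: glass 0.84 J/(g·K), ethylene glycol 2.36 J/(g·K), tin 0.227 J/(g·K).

Net heat exchanged in the isolated system is zero:
330·0.84·(T − 187) + 757·2.36·(T − 12.5) + 53.8·0.227·(T − 12.5) = 0
(277.2 + 1786.5 + 12.21) T = 277.2·187 + 1786.5·12.5 + 12.21·12.5
T = 74321/2075.9 ≈ 35.80 °C

T_f ≈ 35.8 °C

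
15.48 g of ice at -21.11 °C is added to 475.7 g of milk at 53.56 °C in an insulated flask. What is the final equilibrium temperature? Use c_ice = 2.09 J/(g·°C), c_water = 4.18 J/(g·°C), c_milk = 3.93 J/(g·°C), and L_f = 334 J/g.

Setting the total heat transfer to zero:
ice -21.11→0 °C: 15.48×2.09×21.11 = 682.98; melt ice: 15.48×334 = 5170.3; warm the meltwater: 64.71 T; milk: 1869.5(T − 53.56)
1934.2 T = 100130 − 5853.3 = 94277
T ≈ 48.74 °C — above 0 °C, consistent with complete melting.

T_f ≈ 48.7 °C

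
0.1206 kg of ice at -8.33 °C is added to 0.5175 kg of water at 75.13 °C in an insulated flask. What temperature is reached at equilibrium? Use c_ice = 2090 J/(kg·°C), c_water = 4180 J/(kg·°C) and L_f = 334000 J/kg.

Heat gained plus heat lost sum to zero:
ice -8.33→0 °C: 0.1206·2090·8.33 = 2099.6
  melt ice: 0.1206·334000 = 40280
  warm the meltwater: 504.11 T
  water cools: 0.5175·4180·(T − 75.13) = 2163.1(T − 75.13)
2667.3 T = 162517 − 42380 = 120137
T ≈ 45.04 °C (positive, so assuming full melt was valid).

T_f ≈ 45.0 °C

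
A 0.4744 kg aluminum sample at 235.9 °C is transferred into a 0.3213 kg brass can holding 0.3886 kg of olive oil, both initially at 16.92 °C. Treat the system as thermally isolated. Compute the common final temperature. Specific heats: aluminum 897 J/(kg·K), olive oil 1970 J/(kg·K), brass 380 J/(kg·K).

Energy conservation, ΣQ = 0:
0.4744×897×(T − 235.9) + 0.3886×1970×(T − 16.92) + 0.3213×380×(T − 16.92) = 0
425.54(T − 235.9) + 765.54(T − 16.92) + 122.09(T − 16.92) = 0
1313.2 T = 115403
T = 115403 / 1313.2 = 87.9 °C

T_f ≈ 87.9 °C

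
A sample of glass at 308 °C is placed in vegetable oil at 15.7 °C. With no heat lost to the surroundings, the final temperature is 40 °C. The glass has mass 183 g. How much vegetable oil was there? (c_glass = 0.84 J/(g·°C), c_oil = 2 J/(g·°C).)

m ≈ 848 g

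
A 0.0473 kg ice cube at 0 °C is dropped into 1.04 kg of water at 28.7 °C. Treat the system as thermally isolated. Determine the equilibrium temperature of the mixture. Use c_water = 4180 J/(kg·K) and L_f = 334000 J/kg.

T_f ≈ 24.0 °C

Heat gained plus heat lost sum to zero:
latent heat to melt: 0.0473×334000 = 15798; warm the meltwater: 197.71 T; water: 4347.2(T − 28.7)
4544.9 T = 124765 − 15798 = 108966
T ≈ 23.98 °C. Since T > 0 °C, the all-ice-melts assumption holds.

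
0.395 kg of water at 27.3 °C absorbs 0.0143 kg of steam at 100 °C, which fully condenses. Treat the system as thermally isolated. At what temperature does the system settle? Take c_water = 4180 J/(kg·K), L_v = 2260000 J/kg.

T_f ≈ 48.7 °C

Let T be the final temperature. ΣQ_i = 0:
latent heat released on condensation: 0.0143·2260000 = 32318
  condensed water 100 °C→T: 59.77(T − 100)
  original water: 1651.1(T − 27.3)
1710.9 T = 32318 + 5977.4 + 45075 = 83370
T ≈ 48.73 °C, under the boiling point, so the assumption holds.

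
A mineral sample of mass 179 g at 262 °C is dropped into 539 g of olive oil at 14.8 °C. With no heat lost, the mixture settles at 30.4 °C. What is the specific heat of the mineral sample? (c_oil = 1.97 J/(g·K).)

m_s c (T_s − T_f) = m_oil c_oil (T_f − T_0):
179·c·(262 − 30.4) = 539·1.97·(30.4 − 14.8)
41456 c = 16565  ⇒  c ≈ 0.3996 J/(g·K)

c ≈ 0.4 J/(g·K)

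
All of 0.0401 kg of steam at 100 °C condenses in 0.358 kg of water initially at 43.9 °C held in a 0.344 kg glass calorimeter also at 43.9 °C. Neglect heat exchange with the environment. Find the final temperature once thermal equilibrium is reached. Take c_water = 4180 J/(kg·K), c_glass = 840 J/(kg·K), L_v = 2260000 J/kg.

Let T be the final temperature. ΣQ_i = 0:
latent heat released on condensation: 0.0401×2260000 = 90626
  condensed water 100 °C→T: 167.62(T − 100)
  water warms: 0.358×4180×(T − 43.9) = 1496.4(T − 43.9)
  cup: 288.96(T − 43.9)
1953 T = 90626 + 16762 + 78379 = 185767
T ≈ 95.12 °C — below 100 °C, confirming all the steam condensed.

T_f ≈ 95.1 °C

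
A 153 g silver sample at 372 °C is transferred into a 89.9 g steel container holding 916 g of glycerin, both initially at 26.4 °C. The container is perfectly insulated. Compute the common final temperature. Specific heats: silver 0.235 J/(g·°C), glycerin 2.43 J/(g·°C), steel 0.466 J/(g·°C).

Let T be the final temperature. ΣQ_i = 0:
153·0.235·(T − 372) + 916·2.43·(T − 26.4) + 89.9·0.466·(T − 26.4) = 0
2303.7 T = 73244
T ≈ 31.79 °C

T_f ≈ 31.8 °C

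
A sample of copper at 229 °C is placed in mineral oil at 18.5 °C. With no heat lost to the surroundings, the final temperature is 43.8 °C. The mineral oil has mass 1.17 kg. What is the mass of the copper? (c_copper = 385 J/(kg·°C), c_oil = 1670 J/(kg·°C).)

Heat lost by the copper = heat gained by the oil:
m×385×(229 − 43.8) = 1.17×1670×(43.8 − 18.5)
71302 m = 49434  ⇒  m ≈ 0.6933 kg

m ≈ 0.693 kg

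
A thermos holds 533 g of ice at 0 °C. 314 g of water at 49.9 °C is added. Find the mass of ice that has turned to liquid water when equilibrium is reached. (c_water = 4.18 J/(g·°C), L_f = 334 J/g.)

Cooling the water to 0 °C releases 314·4.18·49.9 = 65495 J.
Fully melting the ice requires m_ice L_f = 533·334 = 178022 J.
65495 J < 178022 J, so only part of the ice melts and the system sits at 0 °C.
m_melted·334 = 65495  ⇒  m_melted ≈ 196.1 g.

m_melted ≈ 196 g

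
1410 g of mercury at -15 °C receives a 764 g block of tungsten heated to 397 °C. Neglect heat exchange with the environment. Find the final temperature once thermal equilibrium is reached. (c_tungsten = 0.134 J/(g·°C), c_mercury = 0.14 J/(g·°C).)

Conservation of energy gives ΣQ = 0:
764×0.134×(T − 397) + 1410×0.14×(T − (-15)) = 0
102.38(T − 397) + 197.4(T − (-15)) = 0
(102.38 + 197.4) T = 102.38×397 + 197.4×(-15)
T ≈ 125.70 °C

T_f ≈ 125.7 °C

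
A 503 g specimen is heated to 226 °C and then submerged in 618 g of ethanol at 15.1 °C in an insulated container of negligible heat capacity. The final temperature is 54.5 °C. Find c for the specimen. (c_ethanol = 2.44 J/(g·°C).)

Net heat exchanged in the isolated system is zero:
503·c·(54.5 − 226) + 618·2.44·(54.5 − 15.1) = 0
-86264 c = -59412
c = -59412/-86264 ≈ 0.6887 J/(g·°C)

c ≈ 0.689 J/(g·°C)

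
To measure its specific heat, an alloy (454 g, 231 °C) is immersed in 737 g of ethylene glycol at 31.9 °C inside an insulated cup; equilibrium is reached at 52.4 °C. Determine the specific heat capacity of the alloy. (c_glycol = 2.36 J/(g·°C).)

m_s c (T_s − T_f) = m_glycol c_glycol (T_f − T_0):
454·c·(231 − 52.4) = 737·2.36·(52.4 − 31.9)
81084 c = 35656  ⇒  c ≈ 0.4397 J/(g·°C)

c ≈ 0.44 J/(g·°C)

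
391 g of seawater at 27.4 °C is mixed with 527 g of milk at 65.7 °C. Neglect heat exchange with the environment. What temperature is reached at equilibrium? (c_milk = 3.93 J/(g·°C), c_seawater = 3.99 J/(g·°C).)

T_f ≈ 49.2 °C

Set heat shed by the hot body equal to heat absorbed by the cold body:
527*3.93*(65.7 − T) = 391*3.99*(T − 27.4)
2071.1(65.7 − T) = 1560.1(T − 27.4)
3631.2 T = 178818  ⇒  T ≈ 49.24 °C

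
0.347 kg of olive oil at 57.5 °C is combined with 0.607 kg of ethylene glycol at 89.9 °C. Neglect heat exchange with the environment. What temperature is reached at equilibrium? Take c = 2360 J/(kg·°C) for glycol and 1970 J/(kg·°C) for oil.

Setting the total heat transfer to zero:
0.607×2360×(T − 89.9) + 0.347×1970×(T − 57.5) = 0
1432.5(T − 89.9) + 683.59(T − 57.5) = 0
2116.1 T = 168090
T ≈ 79.43 °C

T_f ≈ 79.4 °C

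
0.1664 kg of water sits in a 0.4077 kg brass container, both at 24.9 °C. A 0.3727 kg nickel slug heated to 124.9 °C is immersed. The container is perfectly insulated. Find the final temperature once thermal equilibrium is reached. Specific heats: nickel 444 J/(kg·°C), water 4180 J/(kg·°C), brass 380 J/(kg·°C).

Conservation of energy gives ΣQ = 0:
0.3727·444·(T − 124.9) + 0.1664·4180·(T − 24.9) + 0.4077·380·(T − 24.9) = 0
(165.48 + 695.55 + 154.93) T = 165.48·124.9 + 695.55·24.9 + 154.93·24.9
T = 41845 / 1016 = 41.2 °C

T_f ≈ 41.2 °C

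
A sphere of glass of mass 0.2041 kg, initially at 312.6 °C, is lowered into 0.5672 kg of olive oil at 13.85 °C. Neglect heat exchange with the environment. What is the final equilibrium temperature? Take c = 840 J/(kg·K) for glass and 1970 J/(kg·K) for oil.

T_f ≈ 53.6 °C

Conservation of energy gives ΣQ = 0:
0.2041*840*(T − 312.6) + 0.5672*1970*(T − 13.85) = 0
171.44(T − 312.6) + 1117.4(T − 13.85) = 0
(171.44 + 1117.4) T = 171.44*312.6 + 1117.4*13.85
T = 69069 / 1288.8 = 53.6 °C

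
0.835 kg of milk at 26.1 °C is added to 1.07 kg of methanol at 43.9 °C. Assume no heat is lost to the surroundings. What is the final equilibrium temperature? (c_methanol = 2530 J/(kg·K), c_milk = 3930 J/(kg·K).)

T_f ≈ 34.1 °C

Net heat exchanged in the isolated system is zero:
1.07*2530*(T − 43.9) + 0.835*3930*(T − 26.1) = 0
2707.1(T − 43.9) + 3281.5(T − 26.1) = 0
(2707.1 + 3281.5) T = 2707.1*43.9 + 3281.5*26.1
T = 204490 / 5988.6 = 34.1 °C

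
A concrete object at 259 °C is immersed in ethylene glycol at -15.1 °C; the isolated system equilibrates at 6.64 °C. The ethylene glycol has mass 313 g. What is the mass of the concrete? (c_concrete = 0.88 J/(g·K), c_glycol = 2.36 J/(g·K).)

m ≈ 72.3 g

Heat lost by the concrete = heat gained by the glycol:
m×0.88×(259 − 6.64) = 313×2.36×(6.64 − (-15.1))
222.08 m = 16059  ⇒  m ≈ 72.31 g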